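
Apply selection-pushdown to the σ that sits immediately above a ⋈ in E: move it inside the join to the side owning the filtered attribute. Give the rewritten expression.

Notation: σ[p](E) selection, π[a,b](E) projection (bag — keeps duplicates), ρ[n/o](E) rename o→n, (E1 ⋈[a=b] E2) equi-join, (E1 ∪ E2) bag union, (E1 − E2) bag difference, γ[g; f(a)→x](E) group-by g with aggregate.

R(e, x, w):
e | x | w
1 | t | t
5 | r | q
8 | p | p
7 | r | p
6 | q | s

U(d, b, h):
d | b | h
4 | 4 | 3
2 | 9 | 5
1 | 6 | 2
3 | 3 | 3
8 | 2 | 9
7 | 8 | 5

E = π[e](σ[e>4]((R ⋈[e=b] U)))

σ filters on e, owned by the left side.
E' = π[e]((σ[e>4](R) ⋈[e=b] U))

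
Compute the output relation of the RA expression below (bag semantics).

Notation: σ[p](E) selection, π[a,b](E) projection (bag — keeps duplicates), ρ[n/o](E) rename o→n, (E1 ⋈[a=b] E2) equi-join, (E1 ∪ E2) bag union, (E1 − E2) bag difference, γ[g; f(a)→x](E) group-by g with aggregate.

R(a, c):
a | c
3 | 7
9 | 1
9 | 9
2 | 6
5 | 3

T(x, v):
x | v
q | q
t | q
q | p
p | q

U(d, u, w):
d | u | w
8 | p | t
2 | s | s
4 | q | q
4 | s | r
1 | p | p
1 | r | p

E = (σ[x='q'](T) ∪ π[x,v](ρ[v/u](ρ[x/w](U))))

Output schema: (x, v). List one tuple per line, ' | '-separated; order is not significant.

Stepwise |·|:
  T → 4
  σ[x='q'](T) → 2
  U → 6
  ρ[x/w](U) → 6
  ρ[v/u](ρ[x/w](U)) → 6
  π[x,v](ρ[v/u](ρ[x/w](U))) → 6
  (σ[x='q'](T) ∪ π[x,v](ρ[v/u](ρ[x/w](U)))) → 8

== RESULT ==
x | v
p | p
p | r
q | p
q | q
q | q
r | s
s | s
t | p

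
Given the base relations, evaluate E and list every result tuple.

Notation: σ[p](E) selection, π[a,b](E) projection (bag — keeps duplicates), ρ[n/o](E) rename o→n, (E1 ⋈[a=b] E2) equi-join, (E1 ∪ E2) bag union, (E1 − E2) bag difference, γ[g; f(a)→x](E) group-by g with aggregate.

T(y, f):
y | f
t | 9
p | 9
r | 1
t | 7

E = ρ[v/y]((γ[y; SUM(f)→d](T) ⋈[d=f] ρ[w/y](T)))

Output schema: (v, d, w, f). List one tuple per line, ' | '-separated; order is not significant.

Row counts bottom-up:
  T → 4
  γ[y; SUM(f)→d](T) → 3
  T → 4
  ρ[w/y](T) → 4
  (γ[y; SUM(f)→d](T) ⋈[d=f] ρ[w/y](T)) → 3
  ρ[v/y]((γ[y; SUM(f)→d](T) ⋈[d=f] ρ[w/y](T))) → 3

== RESULT ==
v | d | w | f
p | 9 | p | 9
p | 9 | t | 9
r | 1 | r | 1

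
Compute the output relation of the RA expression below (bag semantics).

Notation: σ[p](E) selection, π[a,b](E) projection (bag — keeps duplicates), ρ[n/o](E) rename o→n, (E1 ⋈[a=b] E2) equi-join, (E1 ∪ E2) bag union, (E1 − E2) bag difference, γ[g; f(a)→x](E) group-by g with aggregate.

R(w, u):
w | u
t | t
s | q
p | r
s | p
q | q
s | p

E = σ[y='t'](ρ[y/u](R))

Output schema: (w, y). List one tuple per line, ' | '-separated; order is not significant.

Subexpression sizes:
  R → 6
  ρ[y/u](R) → 6
  σ[y='t'](ρ[y/u](R)) → 1

== RESULT ==
w | y
t | t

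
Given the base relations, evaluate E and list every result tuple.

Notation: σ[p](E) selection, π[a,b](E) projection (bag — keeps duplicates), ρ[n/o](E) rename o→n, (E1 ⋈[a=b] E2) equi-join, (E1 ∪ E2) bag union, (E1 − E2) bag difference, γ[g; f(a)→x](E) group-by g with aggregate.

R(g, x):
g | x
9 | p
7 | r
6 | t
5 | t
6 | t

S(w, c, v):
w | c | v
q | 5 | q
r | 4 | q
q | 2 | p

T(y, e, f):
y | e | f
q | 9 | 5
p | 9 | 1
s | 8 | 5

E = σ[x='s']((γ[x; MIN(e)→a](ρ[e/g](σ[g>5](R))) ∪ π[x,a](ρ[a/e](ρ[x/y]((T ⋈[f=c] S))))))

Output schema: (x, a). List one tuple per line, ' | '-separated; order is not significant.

Stepwise |·|:
  R → 5
  σ[g>5](R) → 4
  ρ[e/g](σ[g>5](R)) → 4
  γ[x; MIN(e)→a](ρ[e/g](σ[g>5](R))) → 3
  T → 3
  S → 3
  (T ⋈[f=c] S) → 2
  ρ[x/y]((T ⋈[f=c] S)) → 2
  ρ[a/e](ρ[x/y]((T ⋈[f=c] S))) → 2
  π[x,a](ρ[a/e](ρ[x/y]((T ⋈[f=c] S)))) → 2
  (γ[x; MIN(e)→a](ρ[e/g](σ[g>5](R))) ∪ π[x,a](ρ[a/e](ρ[x/y]((T ⋈[f=c] S))))) → 5
  σ[x='s']((γ[x; MIN(e)→a](ρ[e/g](σ[g>5](R))) ∪ π[x,a](ρ[a/e](ρ[x/y]((T ⋈[f=c] S)))))) → 1

== RESULT ==
x | a
s | 8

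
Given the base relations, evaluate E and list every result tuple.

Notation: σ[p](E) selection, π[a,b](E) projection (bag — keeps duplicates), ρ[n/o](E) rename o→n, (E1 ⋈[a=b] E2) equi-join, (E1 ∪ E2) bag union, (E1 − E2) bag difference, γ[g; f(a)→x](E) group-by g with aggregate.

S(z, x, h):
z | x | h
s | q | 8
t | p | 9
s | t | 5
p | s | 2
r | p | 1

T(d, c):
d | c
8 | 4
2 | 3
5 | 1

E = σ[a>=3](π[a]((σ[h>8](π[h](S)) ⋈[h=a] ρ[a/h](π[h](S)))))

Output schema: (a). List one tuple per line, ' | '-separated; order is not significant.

Per-node cardinality:
  S → 5
  π[h](S) → 5
  σ[h>8](π[h](S)) → 1
  S → 5
  π[h](S) → 5
  ρ[a/h](π[h](S)) → 5
  (σ[h>8](π[h](S)) ⋈[h=a] ρ[a/h](π[h](S))) → 1
  π[a]((σ[h>8](π[h](S)) ⋈[h=a] ρ[a/h](π[h](S)))) → 1
  σ[a>=3](π[a]((σ[h>8](π[h](S)) ⋈[h=a] ρ[a/h](π[h](S))))) → 1

== RESULT ==
a
9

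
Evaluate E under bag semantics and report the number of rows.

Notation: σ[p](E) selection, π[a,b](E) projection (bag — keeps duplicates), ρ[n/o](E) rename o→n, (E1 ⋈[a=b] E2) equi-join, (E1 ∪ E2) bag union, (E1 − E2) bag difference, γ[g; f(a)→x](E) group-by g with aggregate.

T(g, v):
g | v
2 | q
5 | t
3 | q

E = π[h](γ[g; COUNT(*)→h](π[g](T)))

Row counts bottom-up:
  T → 3
  π[g](T) → 3
  γ[g; COUNT(*)→h](π[g](T)) → 3
  π[h](γ[g; COUNT(*)→h](π[g](T))) → 3

|E| = 3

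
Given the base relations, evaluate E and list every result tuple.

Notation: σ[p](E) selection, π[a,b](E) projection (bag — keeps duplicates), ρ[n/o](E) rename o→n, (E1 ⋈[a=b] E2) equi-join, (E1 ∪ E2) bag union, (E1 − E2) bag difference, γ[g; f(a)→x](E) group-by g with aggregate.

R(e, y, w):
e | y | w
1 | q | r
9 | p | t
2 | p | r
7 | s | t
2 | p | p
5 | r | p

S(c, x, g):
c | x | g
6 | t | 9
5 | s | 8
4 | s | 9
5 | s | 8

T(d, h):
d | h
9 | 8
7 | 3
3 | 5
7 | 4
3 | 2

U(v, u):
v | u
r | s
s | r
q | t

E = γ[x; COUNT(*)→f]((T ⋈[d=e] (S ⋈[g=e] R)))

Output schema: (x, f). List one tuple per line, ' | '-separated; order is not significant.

Per-node cardinality:
  T → 5
  S → 4
  R → 6
  (S ⋈[g=e] R) → 2
  (T ⋈[d=e] (S ⋈[g=e] R)) → 2
  γ[x; COUNT(*)→f]((T ⋈[d=e] (S ⋈[g=e] R))) → 2

== RESULT ==
x | f
s | 1
t | 1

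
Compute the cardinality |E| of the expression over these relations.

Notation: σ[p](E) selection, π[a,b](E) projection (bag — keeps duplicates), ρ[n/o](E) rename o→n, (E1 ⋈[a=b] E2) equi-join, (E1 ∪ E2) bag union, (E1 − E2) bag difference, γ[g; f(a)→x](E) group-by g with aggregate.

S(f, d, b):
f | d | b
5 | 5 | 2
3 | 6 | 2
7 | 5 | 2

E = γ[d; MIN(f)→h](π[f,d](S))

Row counts bottom-up:
  S → 3
  π[f,d](S) → 3
  γ[d; MIN(f)→h](π[f,d](S)) → 2

|E| = 2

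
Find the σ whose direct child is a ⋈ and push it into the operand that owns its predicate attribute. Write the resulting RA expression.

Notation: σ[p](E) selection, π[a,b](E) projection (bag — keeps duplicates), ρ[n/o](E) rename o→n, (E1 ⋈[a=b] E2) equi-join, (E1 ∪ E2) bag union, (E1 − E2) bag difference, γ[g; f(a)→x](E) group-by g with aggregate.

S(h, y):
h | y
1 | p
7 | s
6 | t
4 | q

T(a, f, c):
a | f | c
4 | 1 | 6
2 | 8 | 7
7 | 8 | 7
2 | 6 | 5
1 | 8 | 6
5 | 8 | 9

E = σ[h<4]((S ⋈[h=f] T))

σ filters on h, owned by the left side.
E' = (σ[h<4](S) ⋈[h=f] T)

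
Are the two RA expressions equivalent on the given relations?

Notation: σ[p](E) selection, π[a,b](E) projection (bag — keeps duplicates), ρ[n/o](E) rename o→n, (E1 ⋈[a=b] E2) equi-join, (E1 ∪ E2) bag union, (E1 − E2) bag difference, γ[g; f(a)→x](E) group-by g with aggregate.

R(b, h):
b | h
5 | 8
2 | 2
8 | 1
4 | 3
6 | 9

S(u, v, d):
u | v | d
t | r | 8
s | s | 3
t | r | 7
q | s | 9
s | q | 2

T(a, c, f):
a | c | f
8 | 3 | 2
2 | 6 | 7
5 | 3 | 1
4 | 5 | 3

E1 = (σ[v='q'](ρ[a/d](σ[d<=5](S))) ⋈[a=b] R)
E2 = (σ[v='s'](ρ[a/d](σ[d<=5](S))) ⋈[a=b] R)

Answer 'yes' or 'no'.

E1 row counts bottom-up:
  S → 5
  σ[d<=5](S) → 2
  ρ[a/d](σ[d<=5](S)) → 2
  σ[v='q'](ρ[a/d](σ[d<=5](S))) → 1
  R → 5
  (σ[v='q'](ρ[a/d](σ[d<=5](S))) ⋈[a=b] R) → 1
E2 row counts bottom-up:
  S → 5
  σ[d<=5](S) → 2
  ρ[a/d](σ[d<=5](S)) → 2
  σ[v='s'](ρ[a/d](σ[d<=5](S))) → 1
  R → 5
  (σ[v='s'](ρ[a/d](σ[d<=5](S))) ⋈[a=b] R) → 0

E1 result:
u | v | a | b | h
s | q | 2 | 2 | 2
E2 result:
u | v | a | b | h
(0 rows)
Witness: ('s', 'q', 2, 2, 2) appears 1× in E1 but 0× in E2.

no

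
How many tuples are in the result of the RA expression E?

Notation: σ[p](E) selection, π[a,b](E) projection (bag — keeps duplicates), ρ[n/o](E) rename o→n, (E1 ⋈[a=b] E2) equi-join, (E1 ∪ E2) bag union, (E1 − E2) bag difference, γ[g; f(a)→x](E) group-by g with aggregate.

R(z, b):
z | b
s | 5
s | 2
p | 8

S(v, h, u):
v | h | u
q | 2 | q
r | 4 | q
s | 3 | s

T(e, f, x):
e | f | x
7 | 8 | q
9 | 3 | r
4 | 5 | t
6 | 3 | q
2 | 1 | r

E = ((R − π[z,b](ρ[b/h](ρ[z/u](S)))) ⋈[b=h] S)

Per-node cardinality:
  R → 3
  S → 3
  ρ[z/u](S) → 3
  ρ[b/h](ρ[z/u](S)) → 3
  π[z,b](ρ[b/h](ρ[z/u](S))) → 3
  (R − π[z,b](ρ[b/h](ρ[z/u](S)))) → 3
  S → 3
  ((R − π[z,b](ρ[b/h](ρ[z/u](S)))) ⋈[b=h] S) → 1

|E| = 1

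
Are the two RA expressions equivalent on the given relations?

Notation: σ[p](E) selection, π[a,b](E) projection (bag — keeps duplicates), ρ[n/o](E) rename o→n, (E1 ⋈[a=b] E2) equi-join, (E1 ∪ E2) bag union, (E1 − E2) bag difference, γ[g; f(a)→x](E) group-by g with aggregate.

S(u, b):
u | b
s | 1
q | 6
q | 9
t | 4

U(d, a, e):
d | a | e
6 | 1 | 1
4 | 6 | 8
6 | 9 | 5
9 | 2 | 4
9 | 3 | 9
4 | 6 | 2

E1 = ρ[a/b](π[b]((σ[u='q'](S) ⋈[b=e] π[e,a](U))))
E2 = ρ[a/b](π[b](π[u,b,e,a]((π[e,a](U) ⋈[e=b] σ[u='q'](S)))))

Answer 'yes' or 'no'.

E1 stepwise |·|:
  S → 4
  σ[u='q'](S) → 2
  U → 6
  π[e,a](U) → 6
  (σ[u='q'](S) ⋈[b=e] π[e,a](U)) → 1
  π[b]((σ[u='q'](S) ⋈[b=e] π[e,a](U))) → 1
  ρ[a/b](π[b]((σ[u='q'](S) ⋈[b=e] π[e,a](U)))) → 1
E2 stepwise |·|:
  U → 6
  π[e,a](U) → 6
  S → 4
  σ[u='q'](S) → 2
  (π[e,a](U) ⋈[e=b] σ[u='q'](S)) → 1
  π[u,b,e,a]((π[e,a](U) ⋈[e=b] σ[u='q'](S))) → 1
  π[b](π[u,b,e,a]((π[e,a](U) ⋈[e=b] σ[u='q'](S)))) → 1
  ρ[a/b](π[b](π[u,b,e,a]((π[e,a](U) ⋈[e=b] σ[u='q'](S))))) → 1

E1 and E2 produce the same multiset:
a
9

yes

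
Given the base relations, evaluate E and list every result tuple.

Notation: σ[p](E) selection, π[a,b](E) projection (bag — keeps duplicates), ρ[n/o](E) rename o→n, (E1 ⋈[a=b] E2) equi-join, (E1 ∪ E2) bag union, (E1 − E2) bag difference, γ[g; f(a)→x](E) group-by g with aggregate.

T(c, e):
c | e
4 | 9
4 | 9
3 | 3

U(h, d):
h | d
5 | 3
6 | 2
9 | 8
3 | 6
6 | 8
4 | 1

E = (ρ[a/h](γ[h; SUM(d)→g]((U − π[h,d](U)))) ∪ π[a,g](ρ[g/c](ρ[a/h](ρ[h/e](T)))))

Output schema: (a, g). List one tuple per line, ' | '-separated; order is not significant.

Row counts bottom-up:
  U → 6
  U → 6
  π[h,d](U) → 6
  (U − π[h,d](U)) → 0
  γ[h; SUM(d)→g]((U − π[h,d](U))) → 0
  ρ[a/h](γ[h; SUM(d)→g]((U − π[h,d](U)))) → 0
  T → 3
  ρ[h/e](T) → 3
  ρ[a/h](ρ[h/e](T)) → 3
  ρ[g/c](ρ[a/h](ρ[h/e](T))) → 3
  π[a,g](ρ[g/c](ρ[a/h](ρ[h/e](T)))) → 3
  (ρ[a/h](γ[h; SUM(d)→g]((U − π[h,d](U)))) ∪ π[a,g](ρ[g/c](ρ[a/h](ρ[h/e](T))))) → 3

== RESULT ==
a | g
3 | 3
9 | 4
9 | 4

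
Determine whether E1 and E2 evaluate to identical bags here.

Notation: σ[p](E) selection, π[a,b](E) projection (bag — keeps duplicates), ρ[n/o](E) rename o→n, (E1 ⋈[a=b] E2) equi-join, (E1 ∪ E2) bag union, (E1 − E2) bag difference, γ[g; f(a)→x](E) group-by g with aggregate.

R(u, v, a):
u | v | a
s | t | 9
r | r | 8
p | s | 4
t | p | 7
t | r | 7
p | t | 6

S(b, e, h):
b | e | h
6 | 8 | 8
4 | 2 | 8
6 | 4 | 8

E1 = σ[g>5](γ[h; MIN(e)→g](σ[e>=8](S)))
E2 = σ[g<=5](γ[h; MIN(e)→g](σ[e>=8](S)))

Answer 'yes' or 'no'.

E1 per-node cardinality:
  S → 3
  σ[e>=8](S) → 1
  γ[h; MIN(e)→g](σ[e>=8](S)) → 1
  σ[g>5](γ[h; MIN(e)→g](σ[e>=8](S))) → 1
E2 per-node cardinality:
  S → 3
  σ[e>=8](S) → 1
  γ[h; MIN(e)→g](σ[e>=8](S)) → 1
  σ[g<=5](γ[h; MIN(e)→g](σ[e>=8](S))) → 0

E1 result:
h | g
8 | 8
E2 result:
h | g
(0 rows)
Witness: (8, 8) appears 1× in E1 but 0× in E2.

no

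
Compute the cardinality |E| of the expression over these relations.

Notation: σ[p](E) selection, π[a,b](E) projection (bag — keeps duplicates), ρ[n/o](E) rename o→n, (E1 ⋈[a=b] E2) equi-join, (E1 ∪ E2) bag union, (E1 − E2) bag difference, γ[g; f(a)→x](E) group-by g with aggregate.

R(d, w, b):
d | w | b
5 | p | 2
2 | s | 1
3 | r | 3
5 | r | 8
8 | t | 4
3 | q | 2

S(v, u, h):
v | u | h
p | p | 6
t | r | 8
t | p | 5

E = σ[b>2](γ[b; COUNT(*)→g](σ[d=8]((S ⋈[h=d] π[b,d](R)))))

Per-node cardinality:
  S → 3
  R → 6
  π[b,d](R) → 6
  (S ⋈[h=d] π[b,d](R)) → 3
  σ[d=8]((S ⋈[h=d] π[b,d](R))) → 1
  γ[b; COUNT(*)→g](σ[d=8]((S ⋈[h=d] π[b,d](R)))) → 1
  σ[b>2](γ[b; COUNT(*)→g](σ[d=8]((S ⋈[h=d] π[b,d](R))))) → 1

|E| = 1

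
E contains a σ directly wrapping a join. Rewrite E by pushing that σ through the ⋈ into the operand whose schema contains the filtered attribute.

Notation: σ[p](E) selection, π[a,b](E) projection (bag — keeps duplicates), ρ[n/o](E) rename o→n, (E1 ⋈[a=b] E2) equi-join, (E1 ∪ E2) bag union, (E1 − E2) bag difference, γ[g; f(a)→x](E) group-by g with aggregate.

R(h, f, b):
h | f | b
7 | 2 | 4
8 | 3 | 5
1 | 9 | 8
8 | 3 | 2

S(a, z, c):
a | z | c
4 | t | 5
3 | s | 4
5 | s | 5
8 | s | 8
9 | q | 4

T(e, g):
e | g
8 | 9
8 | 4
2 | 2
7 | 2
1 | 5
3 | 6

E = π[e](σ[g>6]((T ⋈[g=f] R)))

σ filters on g, owned by the left side.
E' = π[e]((σ[g>6](T) ⋈[g=f] R))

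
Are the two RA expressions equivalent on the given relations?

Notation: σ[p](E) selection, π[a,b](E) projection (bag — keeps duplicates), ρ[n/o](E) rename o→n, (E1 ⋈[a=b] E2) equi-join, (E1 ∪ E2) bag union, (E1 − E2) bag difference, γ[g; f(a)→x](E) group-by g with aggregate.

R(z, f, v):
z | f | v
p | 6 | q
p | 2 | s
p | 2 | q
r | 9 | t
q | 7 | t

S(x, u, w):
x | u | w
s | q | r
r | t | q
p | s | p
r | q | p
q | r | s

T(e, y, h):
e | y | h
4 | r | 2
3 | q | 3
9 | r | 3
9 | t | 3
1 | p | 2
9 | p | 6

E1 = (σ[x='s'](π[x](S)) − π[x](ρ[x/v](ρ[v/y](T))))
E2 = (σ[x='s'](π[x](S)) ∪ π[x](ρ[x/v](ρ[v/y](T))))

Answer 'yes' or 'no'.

E1 stepwise |·|:
  S → 5
  π[x](S) → 5
  σ[x='s'](π[x](S)) → 1
  T → 6
  ρ[v/y](T) → 6
  ρ[x/v](ρ[v/y](T)) → 6
  π[x](ρ[x/v](ρ[v/y](T))) → 6
  (σ[x='s'](π[x](S)) − π[x](ρ[x/v](ρ[v/y](T)))) → 1
E2 stepwise |·|:
  S → 5
  π[x](S) → 5
  σ[x='s'](π[x](S)) → 1
  T → 6
  ρ[v/y](T) → 6
  ρ[x/v](ρ[v/y](T)) → 6
  π[x](ρ[x/v](ρ[v/y](T))) → 6
  (σ[x='s'](π[x](S)) ∪ π[x](ρ[x/v](ρ[v/y](T)))) → 7

E1 result:
x
s
E2 result:
x
p
p
q
r
r
s
t
Witness: ('t',) appears 0× in E1 but 1× in E2.

no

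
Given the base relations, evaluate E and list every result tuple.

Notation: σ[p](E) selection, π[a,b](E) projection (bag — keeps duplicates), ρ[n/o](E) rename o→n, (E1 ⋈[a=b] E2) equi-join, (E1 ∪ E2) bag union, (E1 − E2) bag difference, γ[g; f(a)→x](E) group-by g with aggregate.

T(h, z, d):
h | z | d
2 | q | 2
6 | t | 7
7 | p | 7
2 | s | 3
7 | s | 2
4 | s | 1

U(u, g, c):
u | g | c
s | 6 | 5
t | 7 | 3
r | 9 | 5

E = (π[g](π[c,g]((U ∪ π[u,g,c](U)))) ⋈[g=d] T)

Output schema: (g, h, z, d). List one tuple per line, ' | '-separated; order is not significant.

Row counts bottom-up:
  U → 3
  U → 3
  π[u,g,c](U) → 3
  (U ∪ π[u,g,c](U)) → 6
  π[c,g]((U ∪ π[u,g,c](U))) → 6
  π[g](π[c,g]((U ∪ π[u,g,c](U)))) → 6
  T → 6
  (π[g](π[c,g]((U ∪ π[u,g,c](U)))) ⋈[g=d] T) → 4

== RESULT ==
g | h | z | d
7 | 6 | t | 7
7 | 6 | t | 7
7 | 7 | p | 7
7 | 7 | p | 7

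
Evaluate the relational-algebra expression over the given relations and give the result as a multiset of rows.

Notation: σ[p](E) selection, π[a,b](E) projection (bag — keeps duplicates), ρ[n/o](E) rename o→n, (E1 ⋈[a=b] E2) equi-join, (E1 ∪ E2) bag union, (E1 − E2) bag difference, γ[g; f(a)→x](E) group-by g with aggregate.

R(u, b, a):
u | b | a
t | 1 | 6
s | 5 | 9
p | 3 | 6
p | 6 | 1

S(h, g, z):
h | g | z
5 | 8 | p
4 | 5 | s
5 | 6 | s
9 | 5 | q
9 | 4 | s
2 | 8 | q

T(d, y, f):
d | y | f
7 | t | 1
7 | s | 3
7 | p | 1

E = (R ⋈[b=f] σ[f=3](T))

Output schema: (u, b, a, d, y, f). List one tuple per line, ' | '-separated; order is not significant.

Row counts bottom-up:
  R → 4
  T → 3
  σ[f=3](T) → 1
  (R ⋈[b=f] σ[f=3](T)) → 1

== RESULT ==
u | b | a | d | y | f
p | 3 | 6 | 7 | s | 3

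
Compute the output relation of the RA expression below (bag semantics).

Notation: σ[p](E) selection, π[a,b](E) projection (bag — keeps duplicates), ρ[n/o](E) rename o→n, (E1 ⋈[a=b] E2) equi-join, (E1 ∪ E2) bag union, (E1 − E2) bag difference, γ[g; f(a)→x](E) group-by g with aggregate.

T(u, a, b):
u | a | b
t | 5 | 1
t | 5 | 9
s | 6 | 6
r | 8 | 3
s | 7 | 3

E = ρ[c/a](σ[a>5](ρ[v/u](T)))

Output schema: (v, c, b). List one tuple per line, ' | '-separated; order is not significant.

Row counts bottom-up:
  T → 5
  ρ[v/u](T) → 5
  σ[a>5](ρ[v/u](T)) → 3
  ρ[c/a](σ[a>5](ρ[v/u](T))) → 3

== RESULT ==
v | c | b
r | 8 | 3
s | 6 | 6
s | 7 | 3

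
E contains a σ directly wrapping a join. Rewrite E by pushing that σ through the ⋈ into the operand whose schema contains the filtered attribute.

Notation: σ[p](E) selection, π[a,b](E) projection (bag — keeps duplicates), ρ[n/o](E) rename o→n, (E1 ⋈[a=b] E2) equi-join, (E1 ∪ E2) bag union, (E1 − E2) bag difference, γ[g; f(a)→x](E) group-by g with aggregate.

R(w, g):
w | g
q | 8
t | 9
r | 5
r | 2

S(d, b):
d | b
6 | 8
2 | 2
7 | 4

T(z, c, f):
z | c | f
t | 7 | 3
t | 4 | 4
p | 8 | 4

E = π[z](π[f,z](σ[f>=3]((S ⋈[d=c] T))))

σ filters on f, owned by the right side.
E' = π[z](π[f,z]((S ⋈[d=c] σ[f>=3](T))))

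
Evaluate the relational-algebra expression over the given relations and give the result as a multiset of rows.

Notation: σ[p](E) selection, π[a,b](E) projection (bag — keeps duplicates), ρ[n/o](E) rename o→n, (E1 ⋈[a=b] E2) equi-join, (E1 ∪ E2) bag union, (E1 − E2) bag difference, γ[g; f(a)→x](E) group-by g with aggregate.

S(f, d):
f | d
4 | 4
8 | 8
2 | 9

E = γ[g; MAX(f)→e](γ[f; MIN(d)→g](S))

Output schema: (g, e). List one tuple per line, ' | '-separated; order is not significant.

Row counts bottom-up:
  S → 3
  γ[f; MIN(d)→g](S) → 3
  γ[g; MAX(f)→e](γ[f; MIN(d)→g](S)) → 3

== RESULT ==
g | e
4 | 4
8 | 8
9 | 2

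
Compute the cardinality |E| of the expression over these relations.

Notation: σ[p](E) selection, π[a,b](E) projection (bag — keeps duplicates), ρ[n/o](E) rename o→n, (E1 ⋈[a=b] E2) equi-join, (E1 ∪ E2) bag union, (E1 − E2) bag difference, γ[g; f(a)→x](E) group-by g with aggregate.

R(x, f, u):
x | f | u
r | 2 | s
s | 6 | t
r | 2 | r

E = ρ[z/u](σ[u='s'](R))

Subexpression sizes:
  R → 3
  σ[u='s'](R) → 1
  ρ[z/u](σ[u='s'](R)) → 1

|E| = 1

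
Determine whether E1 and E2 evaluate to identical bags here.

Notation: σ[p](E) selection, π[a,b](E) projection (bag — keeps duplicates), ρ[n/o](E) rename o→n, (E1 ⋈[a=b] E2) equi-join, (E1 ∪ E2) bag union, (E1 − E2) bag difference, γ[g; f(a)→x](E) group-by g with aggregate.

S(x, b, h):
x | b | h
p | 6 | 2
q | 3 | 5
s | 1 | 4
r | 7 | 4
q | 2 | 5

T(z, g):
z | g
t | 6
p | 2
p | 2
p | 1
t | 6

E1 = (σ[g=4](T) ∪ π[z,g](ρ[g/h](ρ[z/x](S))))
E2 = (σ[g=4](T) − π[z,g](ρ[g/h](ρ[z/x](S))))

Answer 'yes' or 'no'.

E1 subexpression sizes:
  T → 5
  σ[g=4](T) → 0
  S → 5
  ρ[z/x](S) → 5
  ρ[g/h](ρ[z/x](S)) → 5
  π[z,g](ρ[g/h](ρ[z/x](S))) → 5
  (σ[g=4](T) ∪ π[z,g](ρ[g/h](ρ[z/x](S)))) → 5
E2 subexpression sizes:
  T → 5
  σ[g=4](T) → 0
  S → 5
  ρ[z/x](S) → 5
  ρ[g/h](ρ[z/x](S)) → 5
  π[z,g](ρ[g/h](ρ[z/x](S))) → 5
  (σ[g=4](T) − π[z,g](ρ[g/h](ρ[z/x](S)))) → 0

E1 result:
z | g
p | 2
q | 5
q | 5
r | 4
s | 4
E2 result:
z | g
(0 rows)
Witness: ('s', 4) appears 1× in E1 but 0× in E2.

no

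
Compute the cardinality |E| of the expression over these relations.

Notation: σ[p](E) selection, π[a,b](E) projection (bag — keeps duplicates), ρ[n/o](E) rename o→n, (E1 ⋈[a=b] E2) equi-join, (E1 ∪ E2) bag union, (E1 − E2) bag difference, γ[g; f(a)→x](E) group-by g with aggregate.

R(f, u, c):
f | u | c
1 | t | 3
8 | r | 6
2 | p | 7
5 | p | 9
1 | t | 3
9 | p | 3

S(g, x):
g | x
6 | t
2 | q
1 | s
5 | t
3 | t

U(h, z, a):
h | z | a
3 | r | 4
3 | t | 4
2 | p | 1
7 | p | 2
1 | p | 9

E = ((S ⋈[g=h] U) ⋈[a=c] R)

Per-node cardinality:
  S → 5
  U → 5
  (S ⋈[g=h] U) → 4
  R → 6
  ((S ⋈[g=h] U) ⋈[a=c] R) → 1

|E| = 1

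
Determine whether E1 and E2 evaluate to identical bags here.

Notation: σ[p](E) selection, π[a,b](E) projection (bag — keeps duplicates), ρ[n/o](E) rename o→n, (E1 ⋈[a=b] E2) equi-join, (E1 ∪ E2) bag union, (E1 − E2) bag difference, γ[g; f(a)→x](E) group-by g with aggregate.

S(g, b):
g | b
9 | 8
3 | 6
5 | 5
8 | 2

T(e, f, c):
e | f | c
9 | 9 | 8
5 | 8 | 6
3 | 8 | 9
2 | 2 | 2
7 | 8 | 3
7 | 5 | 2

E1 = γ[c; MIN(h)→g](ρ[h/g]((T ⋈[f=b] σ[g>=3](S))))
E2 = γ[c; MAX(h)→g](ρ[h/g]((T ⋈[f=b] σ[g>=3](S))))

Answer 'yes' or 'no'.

E1 stepwise |·|:
  T → 6
  S → 4
  σ[g>=3](S) → 4
  (T ⋈[f=b] σ[g>=3](S)) → 5
  ρ[h/g]((T ⋈[f=b] σ[g>=3](S))) → 5
  γ[c; MIN(h)→g](ρ[h/g]((T ⋈[f=b] σ[g>=3](S)))) → 4
E2 stepwise |·|:
  T → 6
  S → 4
  σ[g>=3](S) → 4
  (T ⋈[f=b] σ[g>=3](S)) → 5
  ρ[h/g]((T ⋈[f=b] σ[g>=3](S))) → 5
  γ[c; MAX(h)→g](ρ[h/g]((T ⋈[f=b] σ[g>=3](S)))) → 4

E1 result:
c | g
2 | 5
3 | 9
6 | 9
9 | 9
E2 result:
c | g
2 | 8
3 | 9
6 | 9
9 | 9
Witness: (2, 5) appears 1× in E1 but 0× in E2.

no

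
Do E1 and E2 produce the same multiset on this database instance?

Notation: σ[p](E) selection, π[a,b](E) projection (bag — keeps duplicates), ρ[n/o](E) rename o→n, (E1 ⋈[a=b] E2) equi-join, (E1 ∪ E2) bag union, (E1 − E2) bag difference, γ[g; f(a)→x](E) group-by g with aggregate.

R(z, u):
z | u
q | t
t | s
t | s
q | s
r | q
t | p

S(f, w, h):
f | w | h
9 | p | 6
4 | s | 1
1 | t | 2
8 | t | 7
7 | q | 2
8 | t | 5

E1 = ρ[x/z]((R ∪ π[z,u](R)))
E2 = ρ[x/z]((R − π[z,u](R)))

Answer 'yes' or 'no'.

E1 subexpression sizes:
  R → 6
  R → 6
  π[z,u](R) → 6
  (R ∪ π[z,u](R)) → 12
  ρ[x/z]((R ∪ π[z,u](R))) → 12
E2 subexpression sizes:
  R → 6
  R → 6
  π[z,u](R) → 6
  (R − π[z,u](R)) → 0
  ρ[x/z]((R − π[z,u](R))) → 0

E1 result:
x | u
q | s
q | s
q | t
q | t
r | q
r | q
t | p
t | p
t | s
t | s
t | s
t | s
E2 result:
x | u
(0 rows)
Witness: ('q', 't') appears 2× in E1 but 0× in E2.

no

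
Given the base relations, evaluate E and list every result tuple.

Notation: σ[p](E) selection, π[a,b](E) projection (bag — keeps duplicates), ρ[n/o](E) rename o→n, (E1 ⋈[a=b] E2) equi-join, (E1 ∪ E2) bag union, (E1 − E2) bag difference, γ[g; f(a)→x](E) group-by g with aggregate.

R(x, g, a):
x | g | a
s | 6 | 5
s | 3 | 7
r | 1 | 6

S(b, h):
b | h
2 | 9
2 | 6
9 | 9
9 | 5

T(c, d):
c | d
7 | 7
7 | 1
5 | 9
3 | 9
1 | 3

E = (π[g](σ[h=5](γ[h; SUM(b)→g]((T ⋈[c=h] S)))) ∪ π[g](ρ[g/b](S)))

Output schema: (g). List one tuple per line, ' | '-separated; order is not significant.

Per-node cardinality:
  T → 5
  S → 4
  (T ⋈[c=h] S) → 1
  γ[h; SUM(b)→g]((T ⋈[c=h] S)) → 1
  σ[h=5](γ[h; SUM(b)→g]((T ⋈[c=h] S))) → 1
  π[g](σ[h=5](γ[h; SUM(b)→g]((T ⋈[c=h] S)))) → 1
  S → 4
  ρ[g/b](S) → 4
  π[g](ρ[g/b](S)) → 4
  (π[g](σ[h=5](γ[h; SUM(b)→g]((T ⋈[c=h] S)))) ∪ π[g](ρ[g/b](S))) → 5

== RESULT ==
g
2
2
9
9
9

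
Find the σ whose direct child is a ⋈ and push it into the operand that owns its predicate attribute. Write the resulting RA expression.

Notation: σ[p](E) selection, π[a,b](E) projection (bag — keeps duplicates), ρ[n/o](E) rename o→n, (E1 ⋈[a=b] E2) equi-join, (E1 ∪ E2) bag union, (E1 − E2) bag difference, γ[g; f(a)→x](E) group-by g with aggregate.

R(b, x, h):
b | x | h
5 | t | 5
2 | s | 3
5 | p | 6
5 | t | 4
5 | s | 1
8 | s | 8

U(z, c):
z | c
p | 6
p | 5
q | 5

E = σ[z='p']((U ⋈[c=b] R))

σ filters on z, owned by the left side.
E' = (σ[z='p'](U) ⋈[c=b] R)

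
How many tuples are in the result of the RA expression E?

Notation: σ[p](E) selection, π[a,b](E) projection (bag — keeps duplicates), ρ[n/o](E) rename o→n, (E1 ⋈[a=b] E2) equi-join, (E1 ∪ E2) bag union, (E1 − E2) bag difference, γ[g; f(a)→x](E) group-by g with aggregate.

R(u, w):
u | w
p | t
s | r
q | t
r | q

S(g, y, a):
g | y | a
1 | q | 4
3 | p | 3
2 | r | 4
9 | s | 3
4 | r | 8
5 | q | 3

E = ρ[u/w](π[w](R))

Subexpression sizes:
  R → 4
  π[w](R) → 4
  ρ[u/w](π[w](R)) → 4

|E| = 4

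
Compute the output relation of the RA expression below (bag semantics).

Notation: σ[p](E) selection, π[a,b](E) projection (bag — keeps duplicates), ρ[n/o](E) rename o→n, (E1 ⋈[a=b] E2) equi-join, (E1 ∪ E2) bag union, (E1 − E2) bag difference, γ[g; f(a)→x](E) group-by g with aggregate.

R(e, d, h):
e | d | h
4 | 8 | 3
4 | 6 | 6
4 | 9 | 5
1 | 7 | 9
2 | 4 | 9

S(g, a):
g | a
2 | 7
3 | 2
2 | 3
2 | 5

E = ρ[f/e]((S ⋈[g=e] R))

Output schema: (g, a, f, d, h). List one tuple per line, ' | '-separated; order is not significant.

Stepwise |·|:
  S → 4
  R → 5
  (S ⋈[g=e] R) → 3
  ρ[f/e]((S ⋈[g=e] R)) → 3

== RESULT ==
g | a | f | d | h
2 | 3 | 2 | 4 | 9
2 | 5 | 2 | 4 | 9
2 | 7 | 2 | 4 | 9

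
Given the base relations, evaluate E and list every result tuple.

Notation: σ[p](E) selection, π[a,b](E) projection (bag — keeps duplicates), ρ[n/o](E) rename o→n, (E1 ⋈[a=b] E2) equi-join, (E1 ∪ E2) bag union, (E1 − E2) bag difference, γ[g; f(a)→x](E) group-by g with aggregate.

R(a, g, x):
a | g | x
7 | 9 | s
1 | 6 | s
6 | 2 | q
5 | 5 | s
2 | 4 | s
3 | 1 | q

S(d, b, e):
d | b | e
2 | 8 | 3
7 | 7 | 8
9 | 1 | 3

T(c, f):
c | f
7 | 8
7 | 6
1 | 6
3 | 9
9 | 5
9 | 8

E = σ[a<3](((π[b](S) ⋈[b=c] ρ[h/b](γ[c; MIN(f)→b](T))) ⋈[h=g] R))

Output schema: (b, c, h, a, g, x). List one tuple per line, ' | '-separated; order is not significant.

Per-node cardinality:
  S → 3
  π[b](S) → 3
  T → 6
  γ[c; MIN(f)→b](T) → 4
  ρ[h/b](γ[c; MIN(f)→b](T)) → 4
  (π[b](S) ⋈[b=c] ρ[h/b](γ[c; MIN(f)→b](T))) → 2
  R → 6
  ((π[b](S) ⋈[b=c] ρ[h/b](γ[c; MIN(f)→b](T))) ⋈[h=g] R) → 2
  σ[a<3](((π[b](S) ⋈[b=c] ρ[h/b](γ[c; MIN(f)→b](T))) ⋈[h=g] R)) → 2

== RESULT ==
b | c | h | a | g | x
1 | 1 | 6 | 1 | 6 | s
7 | 7 | 6 | 1 | 6 | s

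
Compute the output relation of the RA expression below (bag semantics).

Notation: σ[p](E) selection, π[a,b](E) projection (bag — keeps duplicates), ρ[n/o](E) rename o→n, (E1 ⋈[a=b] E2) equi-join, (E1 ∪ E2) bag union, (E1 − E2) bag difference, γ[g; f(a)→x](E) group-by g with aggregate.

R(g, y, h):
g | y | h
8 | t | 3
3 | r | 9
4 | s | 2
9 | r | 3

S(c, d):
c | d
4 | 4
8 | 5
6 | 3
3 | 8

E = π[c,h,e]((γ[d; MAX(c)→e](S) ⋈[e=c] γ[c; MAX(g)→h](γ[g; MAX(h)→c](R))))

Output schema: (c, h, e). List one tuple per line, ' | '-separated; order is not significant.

Stepwise |·|:
  S → 4
  γ[d; MAX(c)→e](S) → 4
  R → 4
  γ[g; MAX(h)→c](R) → 4
  γ[c; MAX(g)→h](γ[g; MAX(h)→c](R)) → 3
  (γ[d; MAX(c)→e](S) ⋈[e=c] γ[c; MAX(g)→h](γ[g; MAX(h)→c](R))) → 1
  π[c,h,e]((γ[d; MAX(c)→e](S) ⋈[e=c] γ[c; MAX(g)→h](γ[g; MAX(h)→c](R)))) → 1

== RESULT ==
c | h | e
3 | 9 | 3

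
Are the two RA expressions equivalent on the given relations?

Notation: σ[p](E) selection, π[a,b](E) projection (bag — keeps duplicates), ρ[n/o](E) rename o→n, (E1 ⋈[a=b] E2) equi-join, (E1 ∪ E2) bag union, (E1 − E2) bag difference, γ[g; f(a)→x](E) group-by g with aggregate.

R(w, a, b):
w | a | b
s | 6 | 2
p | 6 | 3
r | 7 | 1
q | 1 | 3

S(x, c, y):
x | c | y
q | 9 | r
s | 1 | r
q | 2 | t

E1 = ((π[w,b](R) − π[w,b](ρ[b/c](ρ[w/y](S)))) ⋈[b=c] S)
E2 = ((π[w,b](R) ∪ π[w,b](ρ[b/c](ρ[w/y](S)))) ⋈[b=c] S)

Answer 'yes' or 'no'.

E1 row counts bottom-up:
  R → 4
  π[w,b](R) → 4
  S → 3
  ρ[w/y](S) → 3
  ρ[b/c](ρ[w/y](S)) → 3
  π[w,b](ρ[b/c](ρ[w/y](S))) → 3
  (π[w,b](R) − π[w,b](ρ[b/c](ρ[w/y](S)))) → 3
  S → 3
  ((π[w,b](R) − π[w,b](ρ[b/c](ρ[w/y](S)))) ⋈[b=c] S) → 1
E2 row counts bottom-up:
  R → 4
  π[w,b](R) → 4
  S → 3
  ρ[w/y](S) → 3
  ρ[b/c](ρ[w/y](S)) → 3
  π[w,b](ρ[b/c](ρ[w/y](S))) → 3
  (π[w,b](R) ∪ π[w,b](ρ[b/c](ρ[w/y](S)))) → 7
  S → 3
  ((π[w,b](R) ∪ π[w,b](ρ[b/c](ρ[w/y](S)))) ⋈[b=c] S) → 5

E1 result:
w | b | x | c | y
s | 2 | q | 2 | t
E2 result:
w | b | x | c | y
r | 1 | s | 1 | r
r | 1 | s | 1 | r
r | 9 | q | 9 | r
s | 2 | q | 2 | t
t | 2 | q | 2 | t
Witness: ('t', 2, 'q', 2, 't') appears 0× in E1 but 1× in E2.

no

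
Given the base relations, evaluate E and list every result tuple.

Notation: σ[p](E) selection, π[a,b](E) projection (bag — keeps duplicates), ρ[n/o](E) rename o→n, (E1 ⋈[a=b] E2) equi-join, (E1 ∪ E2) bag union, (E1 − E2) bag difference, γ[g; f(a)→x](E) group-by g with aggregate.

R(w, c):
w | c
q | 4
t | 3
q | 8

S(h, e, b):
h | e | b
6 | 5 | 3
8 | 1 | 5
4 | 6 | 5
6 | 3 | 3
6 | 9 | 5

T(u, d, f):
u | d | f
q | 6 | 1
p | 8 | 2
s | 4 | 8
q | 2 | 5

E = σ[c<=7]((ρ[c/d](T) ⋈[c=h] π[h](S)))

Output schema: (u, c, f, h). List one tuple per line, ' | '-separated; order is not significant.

Row counts bottom-up:
  T → 4
  ρ[c/d](T) → 4
  S → 5
  π[h](S) → 5
  (ρ[c/d](T) ⋈[c=h] π[h](S)) → 5
  σ[c<=7]((ρ[c/d](T) ⋈[c=h] π[h](S))) → 4

== RESULT ==
u | c | f | h
q | 6 | 1 | 6
q | 6 | 1 | 6
q | 6 | 1 | 6
s | 4 | 8 | 4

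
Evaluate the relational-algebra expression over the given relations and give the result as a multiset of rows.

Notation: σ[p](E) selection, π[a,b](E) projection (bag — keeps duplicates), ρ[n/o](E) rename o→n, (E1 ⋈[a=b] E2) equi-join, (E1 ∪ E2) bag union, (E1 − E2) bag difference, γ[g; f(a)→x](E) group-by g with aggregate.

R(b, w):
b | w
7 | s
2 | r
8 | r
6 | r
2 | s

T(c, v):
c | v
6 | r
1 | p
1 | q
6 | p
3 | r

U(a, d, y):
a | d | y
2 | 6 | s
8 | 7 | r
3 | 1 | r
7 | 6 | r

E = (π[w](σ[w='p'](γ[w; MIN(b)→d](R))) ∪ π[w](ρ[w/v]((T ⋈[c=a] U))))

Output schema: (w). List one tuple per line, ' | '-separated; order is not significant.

Row counts bottom-up:
  R → 5
  γ[w; MIN(b)→d](R) → 2
  σ[w='p'](γ[w; MIN(b)→d](R)) → 0
  π[w](σ[w='p'](γ[w; MIN(b)→d](R))) → 0
  T → 5
  U → 4
  (T ⋈[c=a] U) → 1
  ρ[w/v]((T ⋈[c=a] U)) → 1
  π[w](ρ[w/v]((T ⋈[c=a] U))) → 1
  (π[w](σ[w='p'](γ[w; MIN(b)→d](R))) ∪ π[w](ρ[w/v]((T ⋈[c=a] U)))) → 1

== RESULT ==
w
r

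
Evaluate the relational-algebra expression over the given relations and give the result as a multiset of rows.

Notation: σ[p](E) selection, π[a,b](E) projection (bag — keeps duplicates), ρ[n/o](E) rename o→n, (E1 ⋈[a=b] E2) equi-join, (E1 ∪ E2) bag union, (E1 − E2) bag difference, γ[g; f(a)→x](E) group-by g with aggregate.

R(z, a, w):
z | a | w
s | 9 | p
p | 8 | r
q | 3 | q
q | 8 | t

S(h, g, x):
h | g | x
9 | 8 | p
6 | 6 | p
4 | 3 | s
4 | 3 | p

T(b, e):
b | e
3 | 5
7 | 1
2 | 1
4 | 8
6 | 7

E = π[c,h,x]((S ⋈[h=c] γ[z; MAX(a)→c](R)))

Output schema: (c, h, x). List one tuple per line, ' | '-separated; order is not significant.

Per-node cardinality:
  S → 4
  R → 4
  γ[z; MAX(a)→c](R) → 3
  (S ⋈[h=c] γ[z; MAX(a)→c](R)) → 1
  π[c,h,x]((S ⋈[h=c] γ[z; MAX(a)→c](R))) → 1

== RESULT ==
c | h | x
9 | 9 | p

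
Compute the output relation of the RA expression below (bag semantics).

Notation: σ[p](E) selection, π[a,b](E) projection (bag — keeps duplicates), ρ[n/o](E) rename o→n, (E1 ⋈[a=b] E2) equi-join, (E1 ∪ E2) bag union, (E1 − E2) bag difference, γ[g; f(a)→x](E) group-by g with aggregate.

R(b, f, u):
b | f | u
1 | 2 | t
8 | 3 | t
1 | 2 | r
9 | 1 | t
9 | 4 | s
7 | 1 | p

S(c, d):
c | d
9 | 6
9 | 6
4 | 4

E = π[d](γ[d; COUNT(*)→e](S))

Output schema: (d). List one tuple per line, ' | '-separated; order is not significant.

Per-node cardinality:
  S → 3
  γ[d; COUNT(*)→e](S) → 2
  π[d](γ[d; COUNT(*)→e](S)) → 2

== RESULT ==
d
4
6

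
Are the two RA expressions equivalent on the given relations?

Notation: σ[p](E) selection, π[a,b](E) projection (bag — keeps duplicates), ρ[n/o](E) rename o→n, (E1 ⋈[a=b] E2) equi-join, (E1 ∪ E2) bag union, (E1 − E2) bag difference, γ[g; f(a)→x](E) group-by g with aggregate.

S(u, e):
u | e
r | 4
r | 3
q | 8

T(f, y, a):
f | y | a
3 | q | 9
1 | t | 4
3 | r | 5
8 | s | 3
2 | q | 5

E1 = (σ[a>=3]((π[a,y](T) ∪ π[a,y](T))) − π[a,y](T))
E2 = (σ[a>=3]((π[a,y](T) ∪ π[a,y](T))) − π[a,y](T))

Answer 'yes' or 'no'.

E1 row counts bottom-up:
  T → 5
  π[a,y](T) → 5
  T → 5
  π[a,y](T) → 5
  (π[a,y](T) ∪ π[a,y](T)) → 10
  σ[a>=3]((π[a,y](T) ∪ π[a,y](T))) → 10
  T → 5
  π[a,y](T) → 5
  (σ[a>=3]((π[a,y](T) ∪ π[a,y](T))) − π[a,y](T)) → 5
E2 row counts bottom-up:
  T → 5
  π[a,y](T) → 5
  T → 5
  π[a,y](T) → 5
  (π[a,y](T) ∪ π[a,y](T)) → 10
  σ[a>=3]((π[a,y](T) ∪ π[a,y](T))) → 10
  T → 5
  π[a,y](T) → 5
  (σ[a>=3]((π[a,y](T) ∪ π[a,y](T))) − π[a,y](T)) → 5

E1 and E2 produce the same multiset:
a | y
3 | s
4 | t
5 | q
5 | r
9 | q

yes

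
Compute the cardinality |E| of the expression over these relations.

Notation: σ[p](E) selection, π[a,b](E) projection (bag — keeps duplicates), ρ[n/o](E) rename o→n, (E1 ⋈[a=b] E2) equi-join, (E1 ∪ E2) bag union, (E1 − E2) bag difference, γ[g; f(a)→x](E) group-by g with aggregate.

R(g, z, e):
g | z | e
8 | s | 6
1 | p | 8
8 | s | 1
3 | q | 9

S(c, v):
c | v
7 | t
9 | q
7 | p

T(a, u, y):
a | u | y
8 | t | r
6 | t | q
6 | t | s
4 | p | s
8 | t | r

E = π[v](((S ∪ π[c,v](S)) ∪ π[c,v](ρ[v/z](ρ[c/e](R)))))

Per-node cardinality:
  S → 3
  S → 3
  π[c,v](S) → 3
  (S ∪ π[c,v](S)) → 6
  R → 4
  ρ[c/e](R) → 4
  ρ[v/z](ρ[c/e](R)) → 4
  π[c,v](ρ[v/z](ρ[c/e](R))) → 4
  ((S ∪ π[c,v](S)) ∪ π[c,v](ρ[v/z](ρ[c/e](R)))) → 10
  π[v](((S ∪ π[c,v](S)) ∪ π[c,v](ρ[v/z](ρ[c/e](R))))) → 10

|E| = 10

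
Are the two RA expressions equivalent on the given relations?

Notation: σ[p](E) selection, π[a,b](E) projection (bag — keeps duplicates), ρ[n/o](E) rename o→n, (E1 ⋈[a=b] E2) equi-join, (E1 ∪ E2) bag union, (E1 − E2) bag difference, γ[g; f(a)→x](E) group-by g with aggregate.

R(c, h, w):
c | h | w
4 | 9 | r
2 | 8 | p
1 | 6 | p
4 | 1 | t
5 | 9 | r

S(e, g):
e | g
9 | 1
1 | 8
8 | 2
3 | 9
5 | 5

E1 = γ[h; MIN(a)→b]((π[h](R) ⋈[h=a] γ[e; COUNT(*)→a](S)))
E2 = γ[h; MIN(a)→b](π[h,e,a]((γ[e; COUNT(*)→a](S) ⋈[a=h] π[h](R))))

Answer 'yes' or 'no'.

E1 stepwise |·|:
  R → 5
  π[h](R) → 5
  S → 5
  γ[e; COUNT(*)→a](S) → 5
  (π[h](R) ⋈[h=a] γ[e; COUNT(*)→a](S)) → 5
  γ[h; MIN(a)→b]((π[h](R) ⋈[h=a] γ[e; COUNT(*)→a](S))) → 1
E2 stepwise |·|:
  S → 5
  γ[e; COUNT(*)→a](S) → 5
  R → 5
  π[h](R) → 5
  (γ[e; COUNT(*)→a](S) ⋈[a=h] π[h](R)) → 5
  π[h,e,a]((γ[e; COUNT(*)→a](S) ⋈[a=h] π[h](R))) → 5
  γ[h; MIN(a)→b](π[h,e,a]((γ[e; COUNT(*)→a](S) ⋈[a=h] π[h](R)))) → 1

E1 and E2 produce the same multiset:
h | b
1 | 1

yes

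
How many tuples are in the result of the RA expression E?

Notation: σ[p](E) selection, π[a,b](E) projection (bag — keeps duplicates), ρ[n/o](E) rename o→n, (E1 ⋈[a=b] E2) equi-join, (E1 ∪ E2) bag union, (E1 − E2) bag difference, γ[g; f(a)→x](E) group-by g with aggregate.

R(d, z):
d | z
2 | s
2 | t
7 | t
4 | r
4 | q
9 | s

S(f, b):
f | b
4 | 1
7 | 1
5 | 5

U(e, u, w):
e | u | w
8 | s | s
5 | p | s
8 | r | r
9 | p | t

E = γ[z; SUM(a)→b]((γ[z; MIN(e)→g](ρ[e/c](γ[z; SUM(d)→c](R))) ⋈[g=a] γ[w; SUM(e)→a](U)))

Subexpression sizes:
  R → 6
  γ[z; SUM(d)→c](R) → 4
  ρ[e/c](γ[z; SUM(d)→c](R)) → 4
  γ[z; MIN(e)→g](ρ[e/c](γ[z; SUM(d)→c](R))) → 4
  U → 4
  γ[w; SUM(e)→a](U) → 3
  (γ[z; MIN(e)→g](ρ[e/c](γ[z; SUM(d)→c](R))) ⋈[g=a] γ[w; SUM(e)→a](U)) → 1
  γ[z; SUM(a)→b]((γ[z; MIN(e)→g](ρ[e/c](γ[z; SUM(d)→c](R))) ⋈[g=a] γ[w; SUM(e)→a](U))) → 1

|E| = 1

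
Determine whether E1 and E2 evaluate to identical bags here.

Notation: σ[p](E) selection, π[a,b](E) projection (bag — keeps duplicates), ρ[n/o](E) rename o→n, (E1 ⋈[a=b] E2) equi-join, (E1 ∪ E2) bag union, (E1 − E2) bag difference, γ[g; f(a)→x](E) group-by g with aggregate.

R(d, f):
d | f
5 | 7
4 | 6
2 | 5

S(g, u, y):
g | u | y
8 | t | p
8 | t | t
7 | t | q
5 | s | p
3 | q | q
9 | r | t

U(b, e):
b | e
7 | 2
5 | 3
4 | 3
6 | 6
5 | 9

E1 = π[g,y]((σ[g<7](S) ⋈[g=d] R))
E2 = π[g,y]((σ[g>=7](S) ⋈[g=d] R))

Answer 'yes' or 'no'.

E1 row counts bottom-up:
  S → 6
  σ[g<7](S) → 2
  R → 3
  (σ[g<7](S) ⋈[g=d] R) → 1
  π[g,y]((σ[g<7](S) ⋈[g=d] R)) → 1
E2 row counts bottom-up:
  S → 6
  σ[g>=7](S) → 4
  R → 3
  (σ[g>=7](S) ⋈[g=d] R) → 0
  π[g,y]((σ[g>=7](S) ⋈[g=d] R)) → 0

E1 result:
g | y
5 | p
E2 result:
g | y
(0 rows)
Witness: (5, 'p') appears 1× in E1 but 0× in E2.

no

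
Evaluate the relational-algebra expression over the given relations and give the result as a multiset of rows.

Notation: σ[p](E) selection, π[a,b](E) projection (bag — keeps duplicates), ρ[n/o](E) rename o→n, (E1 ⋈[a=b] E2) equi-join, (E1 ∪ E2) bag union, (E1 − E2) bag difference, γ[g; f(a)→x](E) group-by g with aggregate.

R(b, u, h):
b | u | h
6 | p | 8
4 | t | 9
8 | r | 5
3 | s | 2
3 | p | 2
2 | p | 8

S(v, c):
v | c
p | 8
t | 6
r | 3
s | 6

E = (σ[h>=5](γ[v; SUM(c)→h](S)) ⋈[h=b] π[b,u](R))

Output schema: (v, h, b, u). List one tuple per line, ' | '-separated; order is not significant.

Stepwise |·|:
  S → 4
  γ[v; SUM(c)→h](S) → 4
  σ[h>=5](γ[v; SUM(c)→h](S)) → 3
  R → 6
  π[b,u](R) → 6
  (σ[h>=5](γ[v; SUM(c)→h](S)) ⋈[h=b] π[b,u](R)) → 3

== RESULT ==
v | h | b | u
p | 8 | 8 | r
s | 6 | 6 | p
t | 6 | 6 | p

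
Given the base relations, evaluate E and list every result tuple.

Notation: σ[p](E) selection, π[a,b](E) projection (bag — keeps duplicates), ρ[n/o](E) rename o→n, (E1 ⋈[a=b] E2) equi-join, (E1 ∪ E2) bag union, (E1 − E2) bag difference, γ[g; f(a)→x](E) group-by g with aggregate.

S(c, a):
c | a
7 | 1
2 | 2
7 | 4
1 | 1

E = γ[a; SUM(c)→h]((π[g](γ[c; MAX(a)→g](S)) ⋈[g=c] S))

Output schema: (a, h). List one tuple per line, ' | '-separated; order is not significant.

Per-node cardinality:
  S → 4
  γ[c; MAX(a)→g](S) → 3
  π[g](γ[c; MAX(a)→g](S)) → 3
  S → 4
  (π[g](γ[c; MAX(a)→g](S)) ⋈[g=c] S) → 2
  γ[a; SUM(c)→h]((π[g](γ[c; MAX(a)→g](S)) ⋈[g=c] S)) → 2

== RESULT ==
a | h
1 | 1
2 | 2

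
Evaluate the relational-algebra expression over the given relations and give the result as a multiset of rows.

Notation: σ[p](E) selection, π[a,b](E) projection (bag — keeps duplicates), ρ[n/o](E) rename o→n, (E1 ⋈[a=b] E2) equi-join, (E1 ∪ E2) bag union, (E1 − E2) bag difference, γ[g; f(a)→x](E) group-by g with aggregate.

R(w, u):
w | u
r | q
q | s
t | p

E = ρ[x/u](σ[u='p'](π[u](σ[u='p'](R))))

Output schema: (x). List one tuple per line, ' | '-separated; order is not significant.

Row counts bottom-up:
  R → 3
  σ[u='p'](R) → 1
  π[u](σ[u='p'](R)) → 1
  σ[u='p'](π[u](σ[u='p'](R))) → 1
  ρ[x/u](σ[u='p'](π[u](σ[u='p'](R)))) → 1

== RESULT ==
x
p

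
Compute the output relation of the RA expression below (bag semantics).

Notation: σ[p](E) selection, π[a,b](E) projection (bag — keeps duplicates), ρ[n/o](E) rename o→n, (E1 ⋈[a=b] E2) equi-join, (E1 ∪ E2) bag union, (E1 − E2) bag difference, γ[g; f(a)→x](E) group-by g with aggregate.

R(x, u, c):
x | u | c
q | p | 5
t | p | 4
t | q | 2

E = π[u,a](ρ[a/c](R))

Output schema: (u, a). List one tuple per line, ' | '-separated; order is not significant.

Subexpression sizes:
  R → 3
  ρ[a/c](R) → 3
  π[u,a](ρ[a/c](R)) → 3

== RESULT ==
u | a
p | 4
p | 5
q | 2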